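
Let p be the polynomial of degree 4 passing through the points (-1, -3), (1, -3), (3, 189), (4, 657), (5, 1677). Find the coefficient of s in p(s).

1

Write p(s) = as^4 + bs^3 + cs^2 + ds + e. Substituting each data point gives a linear system:
  a - b + c - d + e = -3
  a + b + c + d + e = -3
  81a + 27b + 9c + 3d + e = 189
  256a + 64b + 16c + 4d + e = 657
  625a + 125b + 25c + 5d + e = 1677
Solving the system yields a = 3, b = -1, c = -3, d = 1, e = -3.
So p(s) = 3s⁴ - s³ - 3s² + s - 3.
The coefficient of s is 1.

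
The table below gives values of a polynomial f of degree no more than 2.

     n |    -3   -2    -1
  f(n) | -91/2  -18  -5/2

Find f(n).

f(n) = -6n^2 - (5/2)n + 1

Write f(n) = an^2 + bn + c. Substituting each data point gives a linear system:
  9a - 3b + c = -91/2
  4a - 2b + c = -18
  a - b + c = -5/2
Solving the system yields a = -6, b = -5/2, c = 1.
So f(n) = -6n^2 - (5/2)n + 1.
Check: f(-2) = -18. ✓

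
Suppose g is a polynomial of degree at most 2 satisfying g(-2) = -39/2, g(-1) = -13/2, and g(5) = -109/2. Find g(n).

Using the Lagrange interpolation formula with nodes -2, -1, 5:
  L_0(n) = (n + 1)(n - 5) / 7
  L_1(n) = (n + 2)(n - 5) / -6
  L_2(n) = (n + 2)(n + 1) / 42
Then g(n) = -39/2·L_0(n) - 13/2·L_1(n) - 109/2·L_2(n).
Expanding and collecting terms gives g(n) = -3n² + 4n + 1/2.
Check: g(5) = -109/2. ✓

g(n) = -3n^2 + 4n + 1/2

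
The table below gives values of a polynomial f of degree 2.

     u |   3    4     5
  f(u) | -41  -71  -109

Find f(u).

Write f(u) = au^2 + bu + c. Substituting each data point gives a linear system:
  9a + 3b + c = -41
  16a + 4b + c = -71
  25a + 5b + c = -109
Solving the system yields a = -4, b = -2, c = 1.
So f(u) = -4u^2 - 2u + 1.
Check: f(5) = -109. ✓

f(u) = -4u^2 - 2u + 1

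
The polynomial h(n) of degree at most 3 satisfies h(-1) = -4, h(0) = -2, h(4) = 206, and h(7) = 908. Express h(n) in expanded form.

h(n) = 2n^3 + 4n^2 + 4n - 2

Write h(n) = an^3 + bn^2 + cn + d. Substituting each data point gives a linear system:
  -a + b - c + d = -4
  d = -2
  64a + 16b + 4c + d = 206
  343a + 49b + 7c + d = 908
Solving the system yields a = 2, b = 4, c = 4, d = -2.
So h(n) = 2n³ + 4n² + 4n - 2.
Check: h(7) = 908. ✓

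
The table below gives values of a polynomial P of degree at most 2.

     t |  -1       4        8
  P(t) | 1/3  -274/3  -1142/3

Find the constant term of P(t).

Write P(t) = at^2 + bt + c. Substituting each data point gives a linear system:
  a - b + c = 1/3
  16a + 4b + c = -274/3
  64a + 8b + c = -1142/3
Solving the system yields a = -6, b = -1/3, c = 6.
So P(t) = -6t^2 - (1/3)t + 6.
The constant term is 6.

6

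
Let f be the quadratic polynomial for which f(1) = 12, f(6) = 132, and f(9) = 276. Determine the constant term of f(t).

6

Write f(t) = at^2 + bt + c. Substituting each data point gives a linear system:
  a + b + c = 12
  36a + 6b + c = 132
  81a + 9b + c = 276
Solving the system yields a = 3, b = 3, c = 6.
So f(t) = 3t^2 + 3t + 6.
The constant term is 6.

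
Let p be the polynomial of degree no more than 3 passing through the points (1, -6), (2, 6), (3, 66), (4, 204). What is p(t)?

Write p(t) = at^3 + bt^2 + ct + d. Substituting each data point gives a linear system:
  a + b + c + d = -6
  8a + 4b + 2c + d = 6
  27a + 9b + 3c + d = 66
  64a + 16b + 4c + d = 204
Solving the system yields a = 5, b = -6, c = -5, d = 0.
So p(t) = 5t³ - 6t² - 5t.
Check: p(3) = 66. ✓

p(t) = 5t^3 - 6t^2 - 5t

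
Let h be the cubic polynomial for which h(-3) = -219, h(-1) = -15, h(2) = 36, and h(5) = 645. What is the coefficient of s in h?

Write h(s) = as^3 + bs^2 + cs + d. Substituting each data point gives a linear system:
  -27a + 9b - 3c + d = -219
  -a + b - c + d = -15
  8a + 4b + 2c + d = 36
  125a + 25b + 5c + d = 645
Solving the system yields a = 6, b = -5, c = 4, d = 0.
So h(s) = 6s^3 - 5s^2 + 4s.
The coefficient of s is 4.

4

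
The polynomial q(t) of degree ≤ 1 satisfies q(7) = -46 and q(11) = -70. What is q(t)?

q(t) = -6t - 4

Write q(t) = at + b. Substituting each data point gives a linear system:
  7a + b = -46
  11a + b = -70
Solving the system yields a = -6, b = -4.
So q(t) = -6t - 4.
Check: q(7) = -46. ✓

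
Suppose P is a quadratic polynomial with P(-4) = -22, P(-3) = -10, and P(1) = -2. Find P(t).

Using the Lagrange interpolation formula with nodes -4, -3, 1:
  L_0(t) = (t + 3)(t - 1) / 5
  L_1(t) = (t + 4)(t - 1) / -4
  L_2(t) = (t + 4)(t + 3) / 20
Then P(t) = -22·L_0(t) - 10·L_1(t) - 2·L_2(t).
Expanding and collecting terms gives P(t) = -2t² - 2t + 2.
Check: P(-4) = -22. ✓

P(t) = -2t^2 - 2t + 2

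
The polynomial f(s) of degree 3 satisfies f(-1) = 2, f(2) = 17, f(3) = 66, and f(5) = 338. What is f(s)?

Write f(s) = as^3 + bs^2 + cs + d. Substituting each data point gives a linear system:
  -a + b - c + d = 2
  8a + 4b + 2c + d = 17
  27a + 9b + 3c + d = 66
  125a + 25b + 5c + d = 338
Solving the system yields a = 3, b = -1, c = -3, d = 3.
So f(s) = 3s³ - s² - 3s + 3.
Check: f(2) = 17. ✓

f(s) = 3s^3 - s^2 - 3s + 3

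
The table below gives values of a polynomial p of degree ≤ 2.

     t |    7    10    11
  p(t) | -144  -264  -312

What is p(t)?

p(t) = -2t^2 - 6t - 4

Write p(t) = at^2 + bt + c. Substituting each data point gives a linear system:
  49a + 7b + c = -144
  100a + 10b + c = -264
  121a + 11b + c = -312
Solving the system yields a = -2, b = -6, c = -4.
So p(t) = -2t^2 - 6t - 4.
Check: p(10) = -264. ✓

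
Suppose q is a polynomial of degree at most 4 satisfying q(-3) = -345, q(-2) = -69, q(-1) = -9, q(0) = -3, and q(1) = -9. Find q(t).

q(t) = -5t^4 - 3t^3 - t^2 + 3t - 3

Using the Lagrange interpolation formula with nodes -3, -2, -1, 0, 1:
  L_0(t) = (t + 2)(t + 1)t(t - 1) / 24
  L_1(t) = (t + 3)(t + 1)t(t - 1) / -6
  L_2(t) = (t + 3)(t + 2)t(t - 1) / 4
  L_3(t) = (t + 3)(t + 2)(t + 1)(t - 1) / -6
  L_4(t) = (t + 3)(t + 2)(t + 1)t / 24
Then q(t) = -345·L_0(t) - 69·L_1(t) - 9·L_2(t) - 3·L_3(t) - 9·L_4(t).
Expanding and collecting terms gives q(t) = -5t^4 - 3t^3 - t^2 + 3t - 3.
Check: q(-1) = -9. ✓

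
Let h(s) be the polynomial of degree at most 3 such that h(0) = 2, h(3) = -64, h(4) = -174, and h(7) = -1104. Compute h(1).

Using the Lagrange interpolation formula with nodes 0, 3, 4, 7:
  L_0(s) = (s - 3)(s - 4)(s - 7) / -84
  L_1(s) = s(s - 4)(s - 7) / 12
  L_2(s) = s(s - 3)(s - 7) / -12
  L_3(s) = s(s - 3)(s - 4) / 84
Then h(s) = 2·L_0(s) - 64·L_1(s) - 174·L_2(s) - 1104·L_3(s).
Expanding and collecting terms gives h(s) = -4s^3 + 6s^2 - 4s + 2.
Evaluating at s = 1: h(1) = 0.

0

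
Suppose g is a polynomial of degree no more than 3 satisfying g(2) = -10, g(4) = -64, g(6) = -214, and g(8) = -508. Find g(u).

g(u) = -u^3 + u - 4

Using the Lagrange interpolation formula with nodes 2, 4, 6, 8:
  L_0(u) = (u - 4)(u - 6)(u - 8) / -48
  L_1(u) = (u - 2)(u - 6)(u - 8) / 16
  L_2(u) = (u - 2)(u - 4)(u - 8) / -16
  L_3(u) = (u - 2)(u - 4)(u - 6) / 48
Then g(u) = -10·L_0(u) - 64·L_1(u) - 214·L_2(u) - 508·L_3(u).
Expanding and collecting terms gives g(u) = -u^3 + u - 4.
Check: g(6) = -214. ✓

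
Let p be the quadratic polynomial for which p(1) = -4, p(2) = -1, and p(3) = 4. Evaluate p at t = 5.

20

Using the Lagrange interpolation formula with nodes 1, 2, 3:
  L_0(t) = (t - 2)(t - 3) / 2
  L_1(t) = (t - 1)(t - 3) / -1
  L_2(t) = (t - 1)(t - 2) / 2
Then p(t) = -4·L_0(t) - 1·L_1(t) + 4·L_2(t).
Expanding and collecting terms gives p(t) = t^2 - 5.
Evaluating at t = 5: p(5) = 20.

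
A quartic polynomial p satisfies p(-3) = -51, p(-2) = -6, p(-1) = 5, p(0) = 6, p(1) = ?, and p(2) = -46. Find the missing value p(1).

-3

The 5 known points determine the degree-4 polynomial uniquely.
Write p(s) = as^4 + bs^3 + cs^2 + ds + e. Substituting each data point gives a linear system:
  81a - 27b + 9c - 3d + e = -51
  16a - 8b + 4c - 2d + e = -6
  a - b + c - d + e = 5
  e = 6
  16a + 8b + 4c + 2d + e = -46
Solving the system yields a = -1, b = -2, c = -4, d = -2, e = 6.
So p(s) = -s^4 - 2s^3 - 4s^2 - 2s + 6.
Then p(1) = -3.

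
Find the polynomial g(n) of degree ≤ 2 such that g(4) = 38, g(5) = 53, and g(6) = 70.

Write g(n) = an^2 + bn + c. Substituting each data point gives a linear system:
  16a + 4b + c = 38
  25a + 5b + c = 53
  36a + 6b + c = 70
Solving the system yields a = 1, b = 6, c = -2.
So g(n) = n² + 6n - 2.
Check: g(5) = 53. ✓

g(n) = n^2 + 6n - 2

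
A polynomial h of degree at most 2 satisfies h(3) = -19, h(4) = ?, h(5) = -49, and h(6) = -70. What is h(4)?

-32

On equispaced nodes a degree-2 polynomial has vanishing third forward difference, so
  - h(3) + 3·h(4) - 3·h(5) + h(6) = 0.
Substituting the known values and solving for h(4):
  3·h(4) = -96
  h(4) = -32.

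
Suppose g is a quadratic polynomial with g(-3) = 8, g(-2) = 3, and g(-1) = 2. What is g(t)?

g(t) = 2t^2 + 5t + 5

Write g(t) = at^2 + bt + c. Substituting each data point gives a linear system:
  9a - 3b + c = 8
  4a - 2b + c = 3
  a - b + c = 2
Solving the system yields a = 2, b = 5, c = 5.
So g(t) = 2t^2 + 5t + 5.
Check: g(-3) = 8. ✓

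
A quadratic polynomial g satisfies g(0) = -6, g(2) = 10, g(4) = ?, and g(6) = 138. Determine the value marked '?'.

58

The 3 known points determine the degree-2 polynomial uniquely.
Write g(n) = an^2 + bn + c. Substituting each data point gives a linear system:
  c = -6
  4a + 2b + c = 10
  36a + 6b + c = 138
Solving the system yields a = 4, b = 0, c = -6.
So g(n) = 4n^2 - 6.
Then g(4) = 58.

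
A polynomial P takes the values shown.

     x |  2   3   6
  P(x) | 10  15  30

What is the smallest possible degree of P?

1

Divided differences on the nodes 2, 3, 6:
  order 0: 10  15  30
  order 1: 5  5
  order 2: 0
The order-1 divided differences are all 5 (nonzero) and every higher order vanishes, so the data lies on a polynomial of degree exactly 1.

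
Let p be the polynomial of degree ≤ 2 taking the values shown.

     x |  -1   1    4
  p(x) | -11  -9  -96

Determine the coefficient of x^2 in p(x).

-6

Write p(x) = ax^2 + bx + c. Substituting each data point gives a linear system:
  a - b + c = -11
  a + b + c = -9
  16a + 4b + c = -96
Solving the system yields a = -6, b = 1, c = -4.
So p(x) = -6x^2 + x - 4.
The leading coefficient is -6.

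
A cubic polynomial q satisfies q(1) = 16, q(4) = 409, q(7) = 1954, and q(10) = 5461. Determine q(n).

q(n) = 5n^3 + 4n^2 + 6n + 1

Using the Lagrange interpolation formula with nodes 1, 4, 7, 10:
  L_0(n) = (n - 4)(n - 7)(n - 10) / -162
  L_1(n) = (n - 1)(n - 7)(n - 10) / 54
  L_2(n) = (n - 1)(n - 4)(n - 10) / -54
  L_3(n) = (n - 1)(n - 4)(n - 7) / 162
Then q(n) = 16·L_0(n) + 409·L_1(n) + 1954·L_2(n) + 5461·L_3(n).
Expanding and collecting terms gives q(n) = 5n³ + 4n² + 6n + 1.
Check: q(7) = 1954. ✓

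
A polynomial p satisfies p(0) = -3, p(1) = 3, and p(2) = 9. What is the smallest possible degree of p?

1

Forward differences of the values at t = 0, 1, 2:
  p  : -3  3  9
  Δ  : 6  6
  Δ^2: 0
The first differences are constant (6) and nonzero, while all higher differences vanish, so the minimal degree is 1.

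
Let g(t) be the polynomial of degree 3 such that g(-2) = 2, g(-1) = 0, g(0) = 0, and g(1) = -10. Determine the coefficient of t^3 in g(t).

Write g(t) = at^3 + bt^2 + ct + d. Substituting each data point gives a linear system:
  -8a + 4b - 2c + d = 2
  -a + b - c + d = 0
  d = 0
  a + b + c + d = -10
Solving the system yields a = -2, b = -5, c = -3, d = 0.
So g(t) = -2t³ - 5t² - 3t.
The leading coefficient is -2.

-2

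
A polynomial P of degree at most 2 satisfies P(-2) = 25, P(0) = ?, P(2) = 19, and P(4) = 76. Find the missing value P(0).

The 3 known points determine the degree-2 polynomial uniquely.
Write P(x) = ax^2 + bx + c. Substituting each data point gives a linear system:
  4a - 2b + c = 25
  4a + 2b + c = 19
  16a + 4b + c = 76
Solving the system yields a = 5, b = -3/2, c = 2.
So P(x) = 5x^2 - (3/2)x + 2.
Then P(0) = 2.

2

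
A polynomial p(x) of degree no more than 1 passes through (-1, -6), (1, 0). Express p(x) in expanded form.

Using the Lagrange interpolation formula with nodes -1, 1:
  L_0(x) = (x - 1) / -2
  L_1(x) = (x + 1) / 2
Then p(x) = -6·L_0(x) + 0·L_1(x).
Expanding and collecting terms gives p(x) = 3x - 3.
Check: p(1) = 0. ✓

p(x) = 3x - 3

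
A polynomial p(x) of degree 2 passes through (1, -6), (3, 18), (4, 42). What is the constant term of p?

Write p(x) = ax^2 + bx + c. Substituting each data point gives a linear system:
  a + b + c = -6
  9a + 3b + c = 18
  16a + 4b + c = 42
Solving the system yields a = 4, b = -4, c = -6.
So p(x) = 4x^2 - 4x - 6.
The constant term is -6.

-6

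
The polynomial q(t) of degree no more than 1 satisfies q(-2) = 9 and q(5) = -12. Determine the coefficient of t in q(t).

-3

Write q(t) = at + b. Substituting each data point gives a linear system:
  -2a + b = 9
  5a + b = -12
Solving the system yields a = -3, b = 3.
So q(t) = -3t + 3.
The leading coefficient is -3.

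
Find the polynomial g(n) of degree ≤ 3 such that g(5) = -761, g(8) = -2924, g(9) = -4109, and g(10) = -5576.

Using the Lagrange interpolation formula with nodes 5, 8, 9, 10:
  L_0(n) = (n - 8)(n - 9)(n - 10) / -60
  L_1(n) = (n - 5)(n - 9)(n - 10) / 6
  L_2(n) = (n - 5)(n - 8)(n - 10) / -4
  L_3(n) = (n - 5)(n - 8)(n - 9) / 10
Then g(n) = -761·L_0(n) - 2924·L_1(n) - 4109·L_2(n) - 5576·L_3(n).
Expanding and collecting terms gives g(n) = -5n^3 - 6n^2 + 2n + 4.
Check: g(8) = -2924. ✓

g(n) = -5n^3 - 6n^2 + 2n + 4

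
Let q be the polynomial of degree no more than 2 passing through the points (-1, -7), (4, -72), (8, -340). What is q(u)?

Write q(u) = au^2 + bu + c. Substituting each data point gives a linear system:
  a - b + c = -7
  16a + 4b + c = -72
  64a + 8b + c = -340
Solving the system yields a = -6, b = 5, c = 4.
So q(u) = -6u^2 + 5u + 4.
Check: q(8) = -340. ✓

q(u) = -6u^2 + 5u + 4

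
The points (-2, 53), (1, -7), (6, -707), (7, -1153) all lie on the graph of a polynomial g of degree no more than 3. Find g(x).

Write g(x) = ax^3 + bx^2 + cx + d. Substituting each data point gives a linear system:
  -8a + 4b - 2c + d = 53
  a + b + c + d = -7
  216a + 36b + 6c + d = -707
  343a + 49b + 7c + d = -1153
Solving the system yields a = -4, b = 5, c = -3, d = -5.
So g(x) = -4x^3 + 5x^2 - 3x - 5.
Check: g(-2) = 53. ✓

g(x) = -4x^3 + 5x^2 - 3x - 5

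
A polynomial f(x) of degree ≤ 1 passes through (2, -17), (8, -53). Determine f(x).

f(x) = -6x - 5

Write f(x) = ax + b. Substituting each data point gives a linear system:
  2a + b = -17
  8a + b = -53
Solving the system yields a = -6, b = -5.
So f(x) = -6x - 5.
Check: f(8) = -53. ✓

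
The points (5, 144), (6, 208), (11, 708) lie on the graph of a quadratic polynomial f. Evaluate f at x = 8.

Write f(x) = ax^2 + bx + c. Substituting each data point gives a linear system:
  25a + 5b + c = 144
  36a + 6b + c = 208
  121a + 11b + c = 708
Solving the system yields a = 6, b = -2, c = 4.
So f(x) = 6x^2 - 2x + 4.
Then f(8) = 372.

372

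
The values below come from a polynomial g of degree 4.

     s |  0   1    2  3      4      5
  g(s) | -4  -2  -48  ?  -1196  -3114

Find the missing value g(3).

The 5 known points determine the degree-4 polynomial uniquely.
Write g(s) = as^4 + bs^3 + cs^2 + ds + e. Substituting each data point gives a linear system:
  e = -4
  a + b + c + d + e = -2
  16a + 8b + 4c + 2d + e = -48
  256a + 64b + 16c + 4d + e = -1196
  625a + 125b + 25c + 5d + e = -3114
Solving the system yields a = -6, b = 4, c = 6, d = -2, e = -4.
So g(s) = -6s^4 + 4s^3 + 6s^2 - 2s - 4.
Then g(3) = -334.

-334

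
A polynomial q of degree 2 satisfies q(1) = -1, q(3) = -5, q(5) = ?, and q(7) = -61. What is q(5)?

On equispaced nodes a degree-2 polynomial has vanishing third forward difference, so
  - q(1) + 3·q(3) - 3·q(5) + q(7) = 0.
Substituting the known values and solving for q(5):
  -3·q(5) = 75
  q(5) = -25.

-25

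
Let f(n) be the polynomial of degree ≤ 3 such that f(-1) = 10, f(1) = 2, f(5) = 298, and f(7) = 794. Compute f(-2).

11

Write f(n) = an^3 + bn^2 + cn + d. Substituting each data point gives a linear system:
  -a + b - c + d = 10
  a + b + c + d = 2
  125a + 25b + 5c + d = 298
  343a + 49b + 7c + d = 794
Solving the system yields a = 2, b = 3, c = -6, d = 3.
So f(n) = 2n^3 + 3n^2 - 6n + 3.
Then f(-2) = 11.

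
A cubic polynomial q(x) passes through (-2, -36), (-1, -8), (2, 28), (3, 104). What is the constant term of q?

-4

Write q(x) = ax^3 + bx^2 + cx + d. Substituting each data point gives a linear system:
  -8a + 4b - 2c + d = -36
  -a + b - c + d = -8
  8a + 4b + 2c + d = 28
  27a + 9b + 3c + d = 104
Solving the system yields a = 4, b = 0, c = 0, d = -4.
So q(x) = 4x^3 - 4.
The constant term is -4.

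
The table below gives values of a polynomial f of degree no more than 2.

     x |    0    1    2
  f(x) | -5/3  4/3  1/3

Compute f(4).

Forward differences of the values at x = 0, 1, 2:
  f  : -5/3  4/3  1/3
  Δ  : 3  -1
  Δ^2: -4
The second differences are constant, confirming degree 2.
Interpolating (Newton forward form) and evaluating at x = 4 gives f(4) = -41/3.

-41/3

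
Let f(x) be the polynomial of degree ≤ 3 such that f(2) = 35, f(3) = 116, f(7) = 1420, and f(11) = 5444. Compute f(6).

Write f(x) = ax^3 + bx^2 + cx + d. Substituting each data point gives a linear system:
  8a + 4b + 2c + d = 35
  27a + 9b + 3c + d = 116
  343a + 49b + 7c + d = 1420
  1331a + 121b + 11c + d = 5444
Solving the system yields a = 4, b = 1, c = 0, d = -1.
So f(x) = 4x^3 + x^2 - 1.
Then f(6) = 899.

899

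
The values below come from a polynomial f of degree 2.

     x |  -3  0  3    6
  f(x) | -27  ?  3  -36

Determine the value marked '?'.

On equispaced nodes a degree-2 polynomial has vanishing third forward difference, so
  - f(-3) + 3·f(0) - 3·f(3) + f(6) = 0.
Substituting the known values and solving for f(0):
  3·f(0) = 18
  f(0) = 6.

6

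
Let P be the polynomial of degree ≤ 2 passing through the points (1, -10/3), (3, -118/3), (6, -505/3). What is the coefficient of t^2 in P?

-5

Write P(t) = at^2 + bt + c. Substituting each data point gives a linear system:
  a + b + c = -10/3
  9a + 3b + c = -118/3
  36a + 6b + c = -505/3
Solving the system yields a = -5, b = 2, c = -1/3.
So P(t) = -5t^2 + 2t - 1/3.
The leading coefficient is -5.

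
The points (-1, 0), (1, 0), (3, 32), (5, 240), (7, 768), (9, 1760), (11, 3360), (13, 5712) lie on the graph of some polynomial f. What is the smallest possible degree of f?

3

Forward differences of the values at x = -1, 1, 3, 5, 7, 9, 11, 13:
  f  : 0  0  32  240  768  1760  3360  5712
  Δ  : 0  32  208  528  992  1600  2352
  Δ^2: 32  176  320  464  608  752
  Δ^3: 144  144  144  144  144
  Δ^4: 0  0  0  0
  Δ^5: 0  0  0
  Δ^6: 0  0
  Δ^7: 0
The third differences are constant (144) and nonzero, while all higher differences vanish, so the minimal degree is 3.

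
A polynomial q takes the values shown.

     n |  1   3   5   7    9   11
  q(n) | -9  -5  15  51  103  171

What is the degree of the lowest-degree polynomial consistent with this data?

Forward differences of the values at n = 1, 3, 5, 7, 9, 11:
  q  : -9  -5  15  51  103  171
  Δ  : 4  20  36  52  68
  Δ^2: 16  16  16  16
  Δ^3: 0  0  0
  Δ^4: 0  0
  Δ^5: 0
The second differences are constant (16) and nonzero, while all higher differences vanish, so the minimal degree is 2.

2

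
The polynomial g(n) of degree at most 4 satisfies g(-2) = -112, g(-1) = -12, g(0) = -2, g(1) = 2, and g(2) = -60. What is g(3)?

Using the Lagrange interpolation formula with nodes -2, -1, 0, 1, 2:
  L_0(n) = (n + 1)n(n - 1)(n - 2) / 24
  L_1(n) = (n + 2)n(n - 1)(n - 2) / -6
  L_2(n) = (n + 2)(n + 1)(n - 1)(n - 2) / 4
  L_3(n) = (n + 2)(n + 1)n(n - 2) / -6
  L_4(n) = (n + 2)(n + 1)n(n - 1) / 24
Then g(n) = -112·L_0(n) - 12·L_1(n) - 2·L_2(n) + 2·L_3(n) - 60·L_4(n).
Expanding and collecting terms gives g(n) = -6n^4 + 2n^3 + 3n^2 + 5n - 2.
Evaluating at n = 3: g(3) = -392.

-392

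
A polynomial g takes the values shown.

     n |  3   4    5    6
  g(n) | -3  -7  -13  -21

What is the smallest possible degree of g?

Forward differences of the values at n = 3, 4, 5, 6:
  g  : -3  -7  -13  -21
  Δ  : -4  -6  -8
  Δ^2: -2  -2
  Δ^3: 0
The second differences are constant (-2) and nonzero, while all higher differences vanish, so the minimal degree is 2.

2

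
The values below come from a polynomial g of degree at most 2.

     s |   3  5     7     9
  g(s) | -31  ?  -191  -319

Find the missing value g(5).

-95

On equispaced nodes a degree-2 polynomial has vanishing third forward difference, so
  - g(3) + 3·g(5) - 3·g(7) + g(9) = 0.
Substituting the known values and solving for g(5):
  3·g(5) = -285
  g(5) = -95.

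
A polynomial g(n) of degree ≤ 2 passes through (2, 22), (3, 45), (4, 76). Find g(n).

g(n) = 4n^2 + 3n

Using the Lagrange interpolation formula with nodes 2, 3, 4:
  L_0(n) = (n - 3)(n - 4) / 2
  L_1(n) = (n - 2)(n - 4) / -1
  L_2(n) = (n - 2)(n - 3) / 2
Then g(n) = 22·L_0(n) + 45·L_1(n) + 76·L_2(n).
Expanding and collecting terms gives g(n) = 4n^2 + 3n.
Check: g(3) = 45. ✓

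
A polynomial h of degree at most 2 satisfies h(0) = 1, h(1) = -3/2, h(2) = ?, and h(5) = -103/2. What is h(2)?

The 3 known points determine the degree-2 polynomial uniquely.
Write h(u) = au^2 + bu + c. Substituting each data point gives a linear system:
  c = 1
  a + b + c = -3/2
  25a + 5b + c = -103/2
Solving the system yields a = -2, b = -1/2, c = 1.
So h(u) = -2u² - (1/2)u + 1.
Then h(2) = -8.

-8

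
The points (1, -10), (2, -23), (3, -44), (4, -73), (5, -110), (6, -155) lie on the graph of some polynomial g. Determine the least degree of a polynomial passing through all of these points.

Forward differences of the values at s = 1, 2, 3, 4, 5, 6:
  g  : -10  -23  -44  -73  -110  -155
  Δ  : -13  -21  -29  -37  -45
  Δ^2: -8  -8  -8  -8
  Δ^3: 0  0  0
  Δ^4: 0  0
  Δ^5: 0
The second differences are constant (-8) and nonzero, while all higher differences vanish, so the minimal degree is 2.

2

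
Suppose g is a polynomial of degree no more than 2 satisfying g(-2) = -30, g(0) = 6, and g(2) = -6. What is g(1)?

6

Forward differences of the values at s = -2, 0, 2:
  g  : -30  6  -6
  Δ  : 36  -12
  Δ^2: -48
The second differences are constant, confirming degree 2.
Interpolating (Newton forward form) and evaluating at s = 1 gives g(1) = 6.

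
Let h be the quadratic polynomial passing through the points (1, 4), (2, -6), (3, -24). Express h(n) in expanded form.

h(n) = -4n^2 + 2n + 6

Using the Lagrange interpolation formula with nodes 1, 2, 3:
  L_0(n) = (n - 2)(n - 3) / 2
  L_1(n) = (n - 1)(n - 3) / -1
  L_2(n) = (n - 1)(n - 2) / 2
Then h(n) = 4·L_0(n) - 6·L_1(n) - 24·L_2(n).
Expanding and collecting terms gives h(n) = -4n^2 + 2n + 6.
Check: h(3) = -24. ✓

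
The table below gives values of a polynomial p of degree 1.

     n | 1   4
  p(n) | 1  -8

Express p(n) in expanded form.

p(n) = -3n + 4

Using the Lagrange interpolation formula with nodes 1, 4:
  L_0(n) = (n - 4) / -3
  L_1(n) = (n - 1) / 3
Then p(n) = 1·L_0(n) - 8·L_1(n).
Expanding and collecting terms gives p(n) = -3n + 4.
Check: p(1) = 1. ✓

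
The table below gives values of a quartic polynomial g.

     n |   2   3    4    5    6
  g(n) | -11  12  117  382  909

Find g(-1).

Write g(n) = an^4 + bn^3 + cn^2 + dn + e. Substituting each data point gives a linear system:
  16a + 8b + 4c + 2d + e = -11
  81a + 27b + 9c + 3d + e = 12
  256a + 64b + 16c + 4d + e = 117
  625a + 125b + 25c + 5d + e = 382
  1296a + 216b + 36c + 6d + e = 909
Solving the system yields a = 1, b = -1, c = -5, d = 2, e = -3.
So g(n) = n^4 - n^3 - 5n^2 + 2n - 3.
Then g(-1) = -8.

-8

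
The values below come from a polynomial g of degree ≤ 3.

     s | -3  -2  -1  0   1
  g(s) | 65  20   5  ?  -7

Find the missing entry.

On equispaced nodes a degree-3 polynomial has vanishing fourth forward difference, so
  g(-3) - 4·g(-2) + 6·g(-1) - 4·g(0) + g(1) = 0.
Substituting the known values and solving for g(0):
  -4·g(0) = -8
  g(0) = 2.

2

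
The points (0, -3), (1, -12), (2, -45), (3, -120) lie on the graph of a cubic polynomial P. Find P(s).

P(s) = -3s^3 - 3s^2 - 3s - 3

Using the Lagrange interpolation formula with nodes 0, 1, 2, 3:
  L_0(s) = (s - 1)(s - 2)(s - 3) / -6
  L_1(s) = s(s - 2)(s - 3) / 2
  L_2(s) = s(s - 1)(s - 3) / -2
  L_3(s) = s(s - 1)(s - 2) / 6
Then P(s) = -3·L_0(s) - 12·L_1(s) - 45·L_2(s) - 120·L_3(s).
Expanding and collecting terms gives P(s) = -3s^3 - 3s^2 - 3s - 3.
Check: P(3) = -120. ✓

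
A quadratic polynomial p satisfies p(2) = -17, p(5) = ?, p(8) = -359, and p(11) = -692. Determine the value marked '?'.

-134

On equispaced nodes a degree-2 polynomial has vanishing third forward difference, so
  - p(2) + 3·p(5) - 3·p(8) + p(11) = 0.
Substituting the known values and solving for p(5):
  3·p(5) = -402
  p(5) = -134.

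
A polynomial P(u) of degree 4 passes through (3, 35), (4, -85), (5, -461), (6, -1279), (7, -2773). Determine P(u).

Write P(u) = au^4 + bu^3 + cu^2 + du + e. Substituting each data point gives a linear system:
  81a + 27b + 9c + 3d + e = 35
  256a + 64b + 16c + 4d + e = -85
  625a + 125b + 25c + 5d + e = -461
  1296a + 216b + 36c + 6d + e = -1279
  2401a + 343b + 49c + 7d + e = -2773
Solving the system yields a = -2, b = 5, c = 6, d = 3, e = -1.
So P(u) = -2u^4 + 5u^3 + 6u^2 + 3u - 1.
Check: P(7) = -2773. ✓

P(u) = -2u^4 + 5u^3 + 6u^2 + 3u - 1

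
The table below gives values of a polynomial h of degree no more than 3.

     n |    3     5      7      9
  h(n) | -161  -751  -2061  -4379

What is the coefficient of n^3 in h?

-6

Write h(n) = an^3 + bn^2 + cn + d. Substituting each data point gives a linear system:
  27a + 9b + 3c + d = -161
  125a + 25b + 5c + d = -751
  343a + 49b + 7c + d = -2061
  729a + 81b + 9c + d = -4379
Solving the system yields a = -6, b = 0, c = -1, d = 4.
So h(n) = -6n^3 - n + 4.
The leading coefficient is -6.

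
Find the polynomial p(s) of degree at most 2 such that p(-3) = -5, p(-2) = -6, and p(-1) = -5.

Write p(s) = as^2 + bs + c. Substituting each data point gives a linear system:
  9a - 3b + c = -5
  4a - 2b + c = -6
  a - b + c = -5
Solving the system yields a = 1, b = 4, c = -2.
So p(s) = s^2 + 4s - 2.
Check: p(-2) = -6. ✓

p(s) = s^2 + 4s - 2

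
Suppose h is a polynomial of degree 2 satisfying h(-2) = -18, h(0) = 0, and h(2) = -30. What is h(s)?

Write h(s) = as^2 + bs + c. Substituting each data point gives a linear system:
  4a - 2b + c = -18
  c = 0
  4a + 2b + c = -30
Solving the system yields a = -6, b = -3, c = 0.
So h(s) = -6s^2 - 3s.
Check: h(0) = 0. ✓

h(s) = -6s^2 - 3s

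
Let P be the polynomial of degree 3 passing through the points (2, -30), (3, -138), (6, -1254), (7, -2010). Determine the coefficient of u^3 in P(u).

Write P(u) = au^3 + bu^2 + cu + d. Substituting each data point gives a linear system:
  8a + 4b + 2c + d = -30
  27a + 9b + 3c + d = -138
  216a + 36b + 6c + d = -1254
  343a + 49b + 7c + d = -2010
Solving the system yields a = -6, b = 0, c = 6, d = 6.
So P(u) = -6u^3 + 6u + 6.
The leading coefficient is -6.

-6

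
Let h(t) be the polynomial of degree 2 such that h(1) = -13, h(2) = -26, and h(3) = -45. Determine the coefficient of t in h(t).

Write h(t) = at^2 + bt + c. Substituting each data point gives a linear system:
  a + b + c = -13
  4a + 2b + c = -26
  9a + 3b + c = -45
Solving the system yields a = -3, b = -4, c = -6.
So h(t) = -3t^2 - 4t - 6.
The coefficient of t is -4.

-4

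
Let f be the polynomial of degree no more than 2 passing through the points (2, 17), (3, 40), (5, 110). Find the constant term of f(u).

-5

Write f(u) = au^2 + bu + c. Substituting each data point gives a linear system:
  4a + 2b + c = 17
  9a + 3b + c = 40
  25a + 5b + c = 110
Solving the system yields a = 4, b = 3, c = -5.
So f(u) = 4u² + 3u - 5.
The constant term is -5.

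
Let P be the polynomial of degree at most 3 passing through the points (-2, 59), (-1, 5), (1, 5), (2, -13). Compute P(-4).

455

Using the Lagrange interpolation formula with nodes -2, -1, 1, 2:
  L_0(u) = (u + 1)(u - 1)(u - 2) / -12
  L_1(u) = (u + 2)(u - 1)(u - 2) / 6
  L_2(u) = (u + 2)(u + 1)(u - 2) / -6
  L_3(u) = (u + 2)(u + 1)(u - 1) / 12
Then P(u) = 59·L_0(u) + 5·L_1(u) + 5·L_2(u) - 13·L_3(u).
Expanding and collecting terms gives P(u) = -6u^3 + 6u^2 + 6u - 1.
Evaluating at u = -4: P(-4) = 455.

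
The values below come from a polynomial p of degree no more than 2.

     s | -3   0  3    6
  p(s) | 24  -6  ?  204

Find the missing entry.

54

The 3 known points determine the degree-2 polynomial uniquely.
Write p(s) = as^2 + bs + c. Substituting each data point gives a linear system:
  9a - 3b + c = 24
  c = -6
  36a + 6b + c = 204
Solving the system yields a = 5, b = 5, c = -6.
So p(s) = 5s² + 5s - 6.
Then p(3) = 54.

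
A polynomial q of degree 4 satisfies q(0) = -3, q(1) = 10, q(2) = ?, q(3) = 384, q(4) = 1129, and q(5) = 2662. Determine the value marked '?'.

The 5 known points determine the degree-4 polynomial uniquely.
Write q(s) = as^4 + bs^3 + cs^2 + ds + e. Substituting each data point gives a linear system:
  e = -3
  a + b + c + d + e = 10
  81a + 27b + 9c + 3d + e = 384
  256a + 64b + 16c + 4d + e = 1129
  625a + 125b + 25c + 5d + e = 2662
Solving the system yields a = 4, b = 0, c = 6, d = 3, e = -3.
So q(s) = 4s⁴ + 6s² + 3s - 3.
Then q(2) = 91.

91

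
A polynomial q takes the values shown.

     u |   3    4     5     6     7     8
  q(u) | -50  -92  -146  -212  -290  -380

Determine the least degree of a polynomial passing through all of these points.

Forward differences of the values at u = 3, 4, 5, 6, 7, 8:
  q  : -50  -92  -146  -212  -290  -380
  Δ  : -42  -54  -66  -78  -90
  Δ^2: -12  -12  -12  -12
  Δ^3: 0  0  0
  Δ^4: 0  0
  Δ^5: 0
The second differences are constant (-12) and nonzero, while all higher differences vanish, so the minimal degree is 2.

2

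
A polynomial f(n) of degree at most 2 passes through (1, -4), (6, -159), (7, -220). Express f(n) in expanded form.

Using the Lagrange interpolation formula with nodes 1, 6, 7:
  L_0(n) = (n - 6)(n - 7) / 30
  L_1(n) = (n - 1)(n - 7) / -5
  L_2(n) = (n - 1)(n - 6) / 6
Then f(n) = -4·L_0(n) - 159·L_1(n) - 220·L_2(n).
Expanding and collecting terms gives f(n) = -5n^2 + 4n - 3.
Check: f(6) = -159. ✓

f(n) = -5n^2 + 4n - 3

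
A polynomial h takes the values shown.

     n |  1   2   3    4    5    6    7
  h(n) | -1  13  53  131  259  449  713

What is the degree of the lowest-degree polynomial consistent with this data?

Forward differences of the values at n = 1, 2, 3, 4, 5, 6, 7:
  h  : -1  13  53  131  259  449  713
  Δ  : 14  40  78  128  190  264
  Δ^2: 26  38  50  62  74
  Δ^3: 12  12  12  12
  Δ^4: 0  0  0
  Δ^5: 0  0
  Δ^6: 0
The third differences are constant (12) and nonzero, while all higher differences vanish, so the minimal degree is 3.

3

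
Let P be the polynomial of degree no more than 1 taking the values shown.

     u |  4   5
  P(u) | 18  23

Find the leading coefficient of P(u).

5

Write P(u) = au + b. Substituting each data point gives a linear system:
  4a + b = 18
  5a + b = 23
Solving the system yields a = 5, b = -2.
So P(u) = 5u - 2.
The leading coefficient is 5.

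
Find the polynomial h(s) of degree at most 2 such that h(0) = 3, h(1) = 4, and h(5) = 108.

Write h(s) = as^2 + bs + c. Substituting each data point gives a linear system:
  c = 3
  a + b + c = 4
  25a + 5b + c = 108
Solving the system yields a = 5, b = -4, c = 3.
So h(s) = 5s^2 - 4s + 3.
Check: h(5) = 108. ✓

h(s) = 5s^2 - 4s + 3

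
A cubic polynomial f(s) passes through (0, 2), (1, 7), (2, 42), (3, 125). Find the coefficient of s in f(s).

-4

Write f(s) = as^3 + bs^2 + cs + d. Substituting each data point gives a linear system:
  d = 2
  a + b + c + d = 7
  8a + 4b + 2c + d = 42
  27a + 9b + 3c + d = 125
Solving the system yields a = 3, b = 6, c = -4, d = 2.
So f(s) = 3s^3 + 6s^2 - 4s + 2.
The coefficient of s is -4.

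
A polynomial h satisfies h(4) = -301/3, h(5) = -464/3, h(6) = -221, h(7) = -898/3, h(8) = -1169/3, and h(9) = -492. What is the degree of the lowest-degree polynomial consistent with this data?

2

Forward differences of the values at x = 4, 5, 6, 7, 8, 9:
  h  : -301/3  -464/3  -221  -898/3  -1169/3  -492
  Δ  : -163/3  -199/3  -235/3  -271/3  -307/3
  Δ^2: -12  -12  -12  -12
  Δ^3: 0  0  0
  Δ^4: 0  0
  Δ^5: 0
The second differences are constant (-12) and nonzero, while all higher differences vanish, so the minimal degree is 2.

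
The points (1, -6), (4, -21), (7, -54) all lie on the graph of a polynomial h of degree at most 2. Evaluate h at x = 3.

-14

Write h(x) = ax^2 + bx + c. Substituting each data point gives a linear system:
  a + b + c = -6
  16a + 4b + c = -21
  49a + 7b + c = -54
Solving the system yields a = -1, b = 0, c = -5.
So h(x) = -x^2 - 5.
Then h(3) = -14.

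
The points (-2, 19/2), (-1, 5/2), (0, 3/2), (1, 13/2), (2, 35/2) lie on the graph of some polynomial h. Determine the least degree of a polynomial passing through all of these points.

Forward differences of the values at s = -2, -1, 0, 1, 2:
  h  : 19/2  5/2  3/2  13/2  35/2
  Δ  : -7  -1  5  11
  Δ^2: 6  6  6
  Δ^3: 0  0
  Δ^4: 0
The second differences are constant (6) and nonzero, while all higher differences vanish, so the minimal degree is 2.

2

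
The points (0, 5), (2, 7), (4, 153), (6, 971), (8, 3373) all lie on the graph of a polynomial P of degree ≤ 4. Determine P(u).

Write P(u) = au^4 + bu^3 + cu^2 + du + e. Substituting each data point gives a linear system:
  e = 5
  16a + 8b + 4c + 2d + e = 7
  256a + 64b + 16c + 4d + e = 153
  1296a + 216b + 36c + 6d + e = 971
  4096a + 512b + 64c + 8d + e = 3373
Solving the system yields a = 1, b = -1, c = -4, d = 5, e = 5.
So P(u) = u^4 - u^3 - 4u^2 + 5u + 5.
Check: P(0) = 5. ✓

P(u) = u^4 - u^3 - 4u^2 + 5u + 5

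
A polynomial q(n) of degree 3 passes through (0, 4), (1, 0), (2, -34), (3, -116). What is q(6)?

-830

Write q(n) = an^3 + bn^2 + cn + d. Substituting each data point gives a linear system:
  d = 4
  a + b + c + d = 0
  8a + 4b + 2c + d = -34
  27a + 9b + 3c + d = -116
Solving the system yields a = -3, b = -6, c = 5, d = 4.
So q(n) = -3n^3 - 6n^2 + 5n + 4.
Then q(6) = -830.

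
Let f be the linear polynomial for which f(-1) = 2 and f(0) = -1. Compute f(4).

Using the Lagrange interpolation formula with nodes -1, 0:
  L_0(t) = t / -1
  L_1(t) = (t + 1) / 1
Then f(t) = 2·L_0(t) - 1·L_1(t).
Expanding and collecting terms gives f(t) = -3t - 1.
Evaluating at t = 4: f(4) = -13.

-13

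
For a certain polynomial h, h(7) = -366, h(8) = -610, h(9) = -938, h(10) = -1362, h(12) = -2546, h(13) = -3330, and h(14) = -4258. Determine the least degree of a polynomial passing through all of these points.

Divided differences on the nodes 7, 8, 9, 10, 12, 13, 14:
  order 0: -366  -610  -938  -1362  -2546  -3330  -4258
  order 1: -244  -328  -424  -592  -784  -928
  order 2: -42  -48  -56  -64  -72
  order 3: -2  -2  -2  -2
  order 4: 0  0  0
  order 5: 0  0
  order 6: 0
The order-3 divided differences are all -2 (nonzero) and every higher order vanishes, so the data lies on a polynomial of degree exactly 3.

3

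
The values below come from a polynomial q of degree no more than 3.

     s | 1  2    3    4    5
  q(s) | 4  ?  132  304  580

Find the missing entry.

40

On equispaced nodes a degree-3 polynomial has vanishing fourth forward difference, so
  q(1) - 4·q(2) + 6·q(3) - 4·q(4) + q(5) = 0.
Substituting the known values and solving for q(2):
  -4·q(2) = -160
  q(2) = 40.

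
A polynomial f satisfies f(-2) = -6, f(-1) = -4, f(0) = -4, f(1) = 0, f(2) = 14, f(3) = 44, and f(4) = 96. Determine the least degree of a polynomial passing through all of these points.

3

Forward differences of the values at u = -2, -1, 0, 1, 2, 3, 4:
  f  : -6  -4  -4  0  14  44  96
  Δ  : 2  0  4  14  30  52
  Δ^2: -2  4  10  16  22
  Δ^3: 6  6  6  6
  Δ^4: 0  0  0
  Δ^5: 0  0
  Δ^6: 0
The third differences are constant (6) and nonzero, while all higher differences vanish, so the minimal degree is 3.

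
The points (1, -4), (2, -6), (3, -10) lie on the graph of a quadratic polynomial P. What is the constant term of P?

Write P(s) = as^2 + bs + c. Substituting each data point gives a linear system:
  a + b + c = -4
  4a + 2b + c = -6
  9a + 3b + c = -10
Solving the system yields a = -1, b = 1, c = -4.
So P(s) = -s^2 + s - 4.
The constant term is -4.

-4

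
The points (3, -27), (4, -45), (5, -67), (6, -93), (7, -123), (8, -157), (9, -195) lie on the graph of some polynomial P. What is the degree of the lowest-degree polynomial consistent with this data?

Forward differences of the values at u = 3, 4, 5, 6, 7, 8, 9:
  P  : -27  -45  -67  -93  -123  -157  -195
  Δ  : -18  -22  -26  -30  -34  -38
  Δ^2: -4  -4  -4  -4  -4
  Δ^3: 0  0  0  0
  Δ^4: 0  0  0
  Δ^5: 0  0
  Δ^6: 0
The second differences are constant (-4) and nonzero, while all higher differences vanish, so the minimal degree is 2.

2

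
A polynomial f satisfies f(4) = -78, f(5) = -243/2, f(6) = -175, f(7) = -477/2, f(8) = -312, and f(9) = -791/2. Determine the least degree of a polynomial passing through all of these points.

2

Forward differences of the values at t = 4, 5, 6, 7, 8, 9:
  f  : -78  -243/2  -175  -477/2  -312  -791/2
  Δ  : -87/2  -107/2  -127/2  -147/2  -167/2
  Δ^2: -10  -10  -10  -10
  Δ^3: 0  0  0
  Δ^4: 0  0
  Δ^5: 0
The second differences are constant (-10) and nonzero, while all higher differences vanish, so the minimal degree is 2.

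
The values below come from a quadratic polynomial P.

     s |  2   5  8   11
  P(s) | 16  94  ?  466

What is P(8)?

The 3 known points determine the degree-2 polynomial uniquely.
Write P(s) = as^2 + bs + c. Substituting each data point gives a linear system:
  4a + 2b + c = 16
  25a + 5b + c = 94
  121a + 11b + c = 466
Solving the system yields a = 4, b = -2, c = 4.
So P(s) = 4s^2 - 2s + 4.
Then P(8) = 244.

244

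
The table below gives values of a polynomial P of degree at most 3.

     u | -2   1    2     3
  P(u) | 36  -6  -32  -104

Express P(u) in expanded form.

Using the Lagrange interpolation formula with nodes -2, 1, 2, 3:
  L_0(u) = (u - 1)(u - 2)(u - 3) / -60
  L_1(u) = (u + 2)(u - 2)(u - 3) / 6
  L_2(u) = (u + 2)(u - 1)(u - 3) / -4
  L_3(u) = (u + 2)(u - 1)(u - 2) / 10
Then P(u) = 36·L_0(u) - 6·L_1(u) - 32·L_2(u) - 104·L_3(u).
Expanding and collecting terms gives P(u) = -4u^3 + u^2 - u - 2.
Check: P(1) = -6. ✓

P(u) = -4u^3 + u^2 - u - 2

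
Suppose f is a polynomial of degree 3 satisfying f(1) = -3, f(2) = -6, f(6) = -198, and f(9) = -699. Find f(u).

f(u) = -u^3 + 4u - 6

Write f(u) = au^3 + bu^2 + cu + d. Substituting each data point gives a linear system:
  a + b + c + d = -3
  8a + 4b + 2c + d = -6
  216a + 36b + 6c + d = -198
  729a + 81b + 9c + d = -699
Solving the system yields a = -1, b = 0, c = 4, d = -6.
So f(u) = -u³ + 4u - 6.
Check: f(6) = -198. ✓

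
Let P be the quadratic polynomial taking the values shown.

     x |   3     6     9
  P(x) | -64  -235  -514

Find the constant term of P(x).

-1

Write P(x) = ax^2 + bx + c. Substituting each data point gives a linear system:
  9a + 3b + c = -64
  36a + 6b + c = -235
  81a + 9b + c = -514
Solving the system yields a = -6, b = -3, c = -1.
So P(x) = -6x² - 3x - 1.
The constant term is -1.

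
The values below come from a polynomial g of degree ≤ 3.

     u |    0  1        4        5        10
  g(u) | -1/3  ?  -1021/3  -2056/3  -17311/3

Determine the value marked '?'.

The 4 known points determine the degree-3 polynomial uniquely.
Write g(u) = au^3 + bu^2 + cu + d. Substituting each data point gives a linear system:
  d = -1/3
  64a + 16b + 4c + d = -1021/3
  125a + 25b + 5c + d = -2056/3
  1000a + 100b + 10c + d = -17311/3
Solving the system yields a = -6, b = 2, c = 3, d = -1/3.
So g(u) = -6u³ + 2u² + 3u - 1/3.
Then g(1) = -4/3.

-4/3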